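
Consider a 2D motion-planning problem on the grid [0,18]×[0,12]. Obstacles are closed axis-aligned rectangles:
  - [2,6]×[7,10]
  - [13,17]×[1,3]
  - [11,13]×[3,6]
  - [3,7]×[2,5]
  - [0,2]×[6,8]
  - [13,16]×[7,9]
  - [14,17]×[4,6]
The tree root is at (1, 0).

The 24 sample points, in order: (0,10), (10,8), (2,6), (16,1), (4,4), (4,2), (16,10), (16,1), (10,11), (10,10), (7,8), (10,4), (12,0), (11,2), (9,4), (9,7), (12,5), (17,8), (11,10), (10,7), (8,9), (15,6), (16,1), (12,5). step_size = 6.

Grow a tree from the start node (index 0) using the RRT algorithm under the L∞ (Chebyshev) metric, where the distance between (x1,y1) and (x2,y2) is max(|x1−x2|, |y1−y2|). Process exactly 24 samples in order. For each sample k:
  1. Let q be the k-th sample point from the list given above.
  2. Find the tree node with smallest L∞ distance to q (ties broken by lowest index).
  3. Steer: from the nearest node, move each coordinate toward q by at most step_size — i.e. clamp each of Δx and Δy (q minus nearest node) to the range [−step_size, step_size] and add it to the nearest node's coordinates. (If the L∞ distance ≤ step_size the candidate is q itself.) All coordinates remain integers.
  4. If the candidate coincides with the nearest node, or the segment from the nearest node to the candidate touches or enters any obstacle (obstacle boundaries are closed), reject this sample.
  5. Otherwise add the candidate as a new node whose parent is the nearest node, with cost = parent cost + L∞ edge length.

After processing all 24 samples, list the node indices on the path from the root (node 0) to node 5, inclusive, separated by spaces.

Path: 0 1 5

1. q=(0,10) nearest=0 d=10 new=(0,6) → blocked by [0,2]×[6,8], reject
2. q=(10,8) nearest=0 d=9 new=(7,6) → blocked by [3,7]×[2,5], reject
3. q=(2,6) nearest=0 d=6 new=(2,6) → blocked by [0,2]×[6,8], reject
4. q=(16,1) nearest=0 d=15 new=(7,1) → add node 1 parent=0 cost=6
5. q=(4,4) nearest=1 d=3 new=(4,4) → blocked by [3,7]×[2,5], reject
6. q=(4,2) nearest=0 d=3 new=(4,2) → blocked by [3,7]×[2,5], reject
7. q=(16,10) nearest=1 d=9 new=(13,7) → blocked by [11,13]×[3,6], reject
8. q=(16,1) nearest=1 d=9 new=(13,1) → blocked by [13,17]×[1,3], reject
9. q=(10,11) nearest=1 d=10 new=(10,7) → add node 2 parent=1 cost=12
10. q=(10,10) nearest=2 d=3 new=(10,10) → add node 3 parent=2 cost=15
11. q=(7,8) nearest=2 d=3 new=(7,8) → add node 4 parent=2 cost=15
12. q=(10,4) nearest=1 d=3 new=(10,4) → add node 5 parent=1 cost=9
13. q=(12,0) nearest=5 d=4 new=(12,0) → add node 6 parent=5 cost=13
14. q=(11,2) nearest=5 d=2 new=(11,2) → add node 7 parent=5 cost=11
15. q=(9,4) nearest=5 d=1 new=(9,4) → add node 8 parent=5 cost=10
16. q=(9,7) nearest=2 d=1 new=(9,7) → add node 9 parent=2 cost=13
17. q=(12,5) nearest=2 d=2 new=(12,5) → blocked by [11,13]×[3,6], reject
18. q=(17,8) nearest=7 d=6 new=(17,8) → blocked by [11,13]×[3,6], reject
19. q=(11,10) nearest=3 d=1 new=(11,10) → add node 10 parent=3 cost=16
20. q=(10,7) nearest=2 d=0 → coincident, reject
21. q=(8,9) nearest=4 d=1 new=(8,9) → add node 11 parent=4 cost=16
22. q=(15,6) nearest=7 d=4 new=(15,6) → blocked by [11,13]×[3,6], reject
23. q=(16,1) nearest=6 d=4 new=(16,1) → blocked by [13,17]×[1,3], reject
24. q=(12,5) nearest=2 d=2 new=(12,5) → blocked by [11,13]×[3,6], reject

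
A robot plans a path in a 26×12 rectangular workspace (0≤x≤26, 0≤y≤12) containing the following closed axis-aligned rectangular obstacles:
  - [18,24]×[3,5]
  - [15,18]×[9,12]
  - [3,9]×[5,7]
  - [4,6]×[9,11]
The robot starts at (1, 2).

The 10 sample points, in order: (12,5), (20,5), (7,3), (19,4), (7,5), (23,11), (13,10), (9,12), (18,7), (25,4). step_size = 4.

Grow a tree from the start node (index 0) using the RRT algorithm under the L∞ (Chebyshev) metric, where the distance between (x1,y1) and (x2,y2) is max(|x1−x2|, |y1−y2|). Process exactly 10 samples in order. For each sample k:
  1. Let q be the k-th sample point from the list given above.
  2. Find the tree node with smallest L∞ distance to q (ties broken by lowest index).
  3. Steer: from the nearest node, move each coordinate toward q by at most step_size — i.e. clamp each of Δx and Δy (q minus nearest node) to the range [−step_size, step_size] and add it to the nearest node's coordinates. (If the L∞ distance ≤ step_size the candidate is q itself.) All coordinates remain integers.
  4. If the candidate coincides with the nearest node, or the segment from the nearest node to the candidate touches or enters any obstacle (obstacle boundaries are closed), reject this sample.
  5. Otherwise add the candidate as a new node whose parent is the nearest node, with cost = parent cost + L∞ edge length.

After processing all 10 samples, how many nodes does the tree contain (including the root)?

1. q=(12,5) nearest=0 d=11 new=(5,5) → blocked by [3,9]×[5,7], reject
2. q=(20,5) nearest=0 d=19 new=(5,5) → blocked by [3,9]×[5,7], reject
3. q=(7,3) nearest=0 d=6 new=(5,3) → add node 1 parent=0 cost=4
4. q=(19,4) nearest=1 d=14 new=(9,4) → add node 2 parent=1 cost=8
5. q=(7,5) nearest=1 d=2 new=(7,5) → blocked by [3,9]×[5,7], reject
6. q=(23,11) nearest=2 d=14 new=(13,8) → add node 3 parent=2 cost=12
7. q=(13,10) nearest=3 d=2 new=(13,10) → add node 4 parent=3 cost=14
8. q=(9,12) nearest=3 d=4 new=(9,12) → add node 5 parent=3 cost=16
9. q=(18,7) nearest=3 d=5 new=(17,7) → add node 6 parent=3 cost=16
10. q=(25,4) nearest=6 d=8 new=(21,4) → blocked by [18,24]×[3,5], reject

Node count: 7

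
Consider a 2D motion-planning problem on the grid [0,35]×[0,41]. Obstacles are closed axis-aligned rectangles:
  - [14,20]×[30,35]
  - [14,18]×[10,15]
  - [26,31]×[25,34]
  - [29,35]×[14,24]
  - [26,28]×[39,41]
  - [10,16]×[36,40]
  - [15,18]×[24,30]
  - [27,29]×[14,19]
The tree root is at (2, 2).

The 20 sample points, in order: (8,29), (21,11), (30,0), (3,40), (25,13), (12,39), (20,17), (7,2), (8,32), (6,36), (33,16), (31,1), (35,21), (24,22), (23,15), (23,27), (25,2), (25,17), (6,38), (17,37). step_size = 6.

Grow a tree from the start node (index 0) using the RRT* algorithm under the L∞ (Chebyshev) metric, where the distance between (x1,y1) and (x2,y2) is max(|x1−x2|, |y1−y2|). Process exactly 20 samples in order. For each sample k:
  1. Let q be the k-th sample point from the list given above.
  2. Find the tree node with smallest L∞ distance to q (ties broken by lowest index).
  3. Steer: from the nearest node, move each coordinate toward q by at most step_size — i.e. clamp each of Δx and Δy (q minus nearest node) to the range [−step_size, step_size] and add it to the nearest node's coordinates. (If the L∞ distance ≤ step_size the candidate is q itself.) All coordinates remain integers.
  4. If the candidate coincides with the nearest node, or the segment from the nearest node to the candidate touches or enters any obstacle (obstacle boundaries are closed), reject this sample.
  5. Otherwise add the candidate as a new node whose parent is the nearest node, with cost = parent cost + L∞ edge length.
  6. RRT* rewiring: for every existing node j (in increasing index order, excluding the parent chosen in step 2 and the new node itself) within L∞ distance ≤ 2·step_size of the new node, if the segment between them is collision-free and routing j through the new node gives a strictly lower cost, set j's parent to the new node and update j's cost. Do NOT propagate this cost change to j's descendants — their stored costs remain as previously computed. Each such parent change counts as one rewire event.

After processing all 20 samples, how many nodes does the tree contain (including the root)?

Node count: 18

1. q=(8,29) nearest=0 d=27 new=(8,8) → add node 1 parent=0 cost=6
2. q=(21,11) nearest=1 d=13 new=(14,11) → blocked by [14,18]×[10,15], reject
3. q=(30,0) nearest=1 d=22 new=(14,2) → add node 2 parent=1 cost=12
4. q=(3,40) nearest=1 d=32 new=(3,14) → add node 3 parent=1 cost=12
5. q=(25,13) nearest=2 d=11 new=(20,8) → add node 4 parent=2 cost=18
6. q=(12,39) nearest=3 d=25 new=(9,20) → add node 5 parent=3 cost=18
7. q=(20,17) nearest=4 d=9 new=(20,14) → add node 6 parent=4 cost=24
8. q=(7,2) nearest=0 d=5 new=(7,2) → add node 7 parent=0 cost=5
9. q=(8,32) nearest=5 d=12 new=(8,26) → add node 8 parent=5 cost=24
10. q=(6,36) nearest=8 d=10 new=(6,32) → add node 9 parent=8 cost=30
11. q=(33,16) nearest=4 d=13 new=(26,14) → add node 10 parent=4 cost=24
12. q=(31,1) nearest=4 d=11 new=(26,2) → add node 11 parent=4 cost=24
13. q=(35,21) nearest=10 d=9 new=(32,20) → blocked by [29,35]×[14,24], reject
14. q=(24,22) nearest=6 d=8 new=(24,20) → add node 12 parent=6 cost=30
15. q=(23,15) nearest=6 d=3 new=(23,15) → add node 13 parent=6 cost=27
16. q=(23,27) nearest=12 d=7 new=(23,26) → add node 14 parent=12 cost=36
17. q=(25,2) nearest=11 d=1 new=(25,2) → add node 15 parent=11 cost=25
18. q=(25,17) nearest=13 d=2 new=(25,17) → add node 16 parent=13 cost=29
19. q=(6,38) nearest=9 d=6 new=(6,38) → add node 17 parent=9 cost=36
20. q=(17,37) nearest=8 d=11 new=(14,32) → blocked by [14,20]×[30,35], reject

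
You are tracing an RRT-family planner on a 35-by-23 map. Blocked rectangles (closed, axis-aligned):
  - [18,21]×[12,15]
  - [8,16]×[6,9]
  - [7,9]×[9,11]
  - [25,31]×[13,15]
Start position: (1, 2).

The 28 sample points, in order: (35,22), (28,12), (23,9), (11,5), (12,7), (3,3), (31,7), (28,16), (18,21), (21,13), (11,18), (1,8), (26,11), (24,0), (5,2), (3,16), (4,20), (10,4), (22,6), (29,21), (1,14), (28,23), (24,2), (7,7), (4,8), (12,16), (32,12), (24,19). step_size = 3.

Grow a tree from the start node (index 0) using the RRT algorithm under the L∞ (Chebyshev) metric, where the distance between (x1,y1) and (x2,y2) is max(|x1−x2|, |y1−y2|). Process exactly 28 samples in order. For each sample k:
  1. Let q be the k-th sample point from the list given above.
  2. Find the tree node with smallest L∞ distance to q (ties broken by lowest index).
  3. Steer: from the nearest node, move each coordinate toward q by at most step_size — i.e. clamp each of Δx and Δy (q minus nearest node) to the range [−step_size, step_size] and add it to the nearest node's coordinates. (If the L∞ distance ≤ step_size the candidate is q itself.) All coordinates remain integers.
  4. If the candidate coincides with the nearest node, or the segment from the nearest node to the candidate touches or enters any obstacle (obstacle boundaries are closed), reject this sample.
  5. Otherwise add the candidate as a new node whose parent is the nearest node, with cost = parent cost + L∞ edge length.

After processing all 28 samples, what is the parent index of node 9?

1. q=(35,22) nearest=0 d=34 new=(4,5) → add node 1 parent=0 cost=3
2. q=(28,12) nearest=1 d=24 new=(7,8) → add node 2 parent=1 cost=6
3. q=(23,9) nearest=2 d=16 new=(10,9) → blocked by [8,16]×[6,9], reject
4. q=(11,5) nearest=2 d=4 new=(10,5) → blocked by [8,16]×[6,9], reject
5. q=(12,7) nearest=2 d=5 new=(10,7) → blocked by [8,16]×[6,9], reject
6. q=(3,3) nearest=0 d=2 new=(3,3) → add node 3 parent=0 cost=2
7. q=(31,7) nearest=2 d=24 new=(10,7) → blocked by [8,16]×[6,9], reject
8. q=(28,16) nearest=2 d=21 new=(10,11) → blocked by [8,16]×[6,9], reject
9. q=(18,21) nearest=2 d=13 new=(10,11) → blocked by [8,16]×[6,9], reject
10. q=(21,13) nearest=2 d=14 new=(10,11) → blocked by [8,16]×[6,9], reject
11. q=(11,18) nearest=2 d=10 new=(10,11) → blocked by [8,16]×[6,9], reject
12. q=(1,8) nearest=1 d=3 new=(1,8) → add node 4 parent=1 cost=6
13. q=(26,11) nearest=2 d=19 new=(10,11) → blocked by [8,16]×[6,9], reject
14. q=(24,0) nearest=2 d=17 new=(10,5) → blocked by [8,16]×[6,9], reject
15. q=(5,2) nearest=3 d=2 new=(5,2) → add node 5 parent=3 cost=4
16. q=(3,16) nearest=2 d=8 new=(4,11) → add node 6 parent=2 cost=9
17. q=(4,20) nearest=6 d=9 new=(4,14) → add node 7 parent=6 cost=12
18. q=(10,4) nearest=2 d=4 new=(10,5) → blocked by [8,16]×[6,9], reject
19. q=(22,6) nearest=2 d=15 new=(10,6) → blocked by [8,16]×[6,9], reject
20. q=(29,21) nearest=2 d=22 new=(10,11) → blocked by [8,16]×[6,9], reject
21. q=(1,14) nearest=6 d=3 new=(1,14) → add node 8 parent=6 cost=12
22. q=(28,23) nearest=2 d=21 new=(10,11) → blocked by [8,16]×[6,9], reject
23. q=(24,2) nearest=2 d=17 new=(10,5) → blocked by [8,16]×[6,9], reject
24. q=(7,7) nearest=2 d=1 new=(7,7) → add node 9 parent=2 cost=7
25. q=(4,8) nearest=1 d=3 new=(4,8) → add node 10 parent=1 cost=6
26. q=(12,16) nearest=2 d=8 new=(10,11) → blocked by [8,16]×[6,9], reject
27. q=(32,12) nearest=2 d=25 new=(10,11) → blocked by [8,16]×[6,9], reject
28. q=(24,19) nearest=2 d=17 new=(10,11) → blocked by [8,16]×[6,9], reject

Parent of node 9: 2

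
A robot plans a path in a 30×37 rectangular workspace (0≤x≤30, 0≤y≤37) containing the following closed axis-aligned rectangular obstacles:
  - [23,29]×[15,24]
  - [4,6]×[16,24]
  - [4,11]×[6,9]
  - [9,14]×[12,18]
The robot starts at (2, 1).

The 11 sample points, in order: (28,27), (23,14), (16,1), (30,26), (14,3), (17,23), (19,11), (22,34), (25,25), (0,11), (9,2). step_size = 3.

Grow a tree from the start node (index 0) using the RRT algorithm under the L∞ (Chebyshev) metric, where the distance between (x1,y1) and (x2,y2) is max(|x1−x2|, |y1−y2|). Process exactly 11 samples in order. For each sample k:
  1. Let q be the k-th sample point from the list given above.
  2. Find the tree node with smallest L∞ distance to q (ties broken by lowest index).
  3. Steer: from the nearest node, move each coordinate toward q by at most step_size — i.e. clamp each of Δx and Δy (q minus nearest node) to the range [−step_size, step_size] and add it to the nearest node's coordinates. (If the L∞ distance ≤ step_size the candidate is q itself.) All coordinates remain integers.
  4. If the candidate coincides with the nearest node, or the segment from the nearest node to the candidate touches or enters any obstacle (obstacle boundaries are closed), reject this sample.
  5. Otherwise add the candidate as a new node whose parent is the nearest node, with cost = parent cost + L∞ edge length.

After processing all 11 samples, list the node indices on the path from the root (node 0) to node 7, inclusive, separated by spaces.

1. q=(28,27) nearest=0 d=26 new=(5,4) → add node 1 parent=0 cost=3
2. q=(23,14) nearest=1 d=18 new=(8,7) → blocked by [4,11]×[6,9], reject
3. q=(16,1) nearest=1 d=11 new=(8,1) → add node 2 parent=1 cost=6
4. q=(30,26) nearest=1 d=25 new=(8,7) → blocked by [4,11]×[6,9], reject
5. q=(14,3) nearest=2 d=6 new=(11,3) → add node 3 parent=2 cost=9
6. q=(17,23) nearest=1 d=19 new=(8,7) → blocked by [4,11]×[6,9], reject
7. q=(19,11) nearest=3 d=8 new=(14,6) → add node 4 parent=3 cost=12
8. q=(22,34) nearest=4 d=28 new=(17,9) → add node 5 parent=4 cost=15
9. q=(25,25) nearest=5 d=16 new=(20,12) → add node 6 parent=5 cost=18
10. q=(0,11) nearest=1 d=7 new=(2,7) → add node 7 parent=1 cost=6
11. q=(9,2) nearest=2 d=1 new=(9,2) → add node 8 parent=2 cost=7

Path: 0 1 7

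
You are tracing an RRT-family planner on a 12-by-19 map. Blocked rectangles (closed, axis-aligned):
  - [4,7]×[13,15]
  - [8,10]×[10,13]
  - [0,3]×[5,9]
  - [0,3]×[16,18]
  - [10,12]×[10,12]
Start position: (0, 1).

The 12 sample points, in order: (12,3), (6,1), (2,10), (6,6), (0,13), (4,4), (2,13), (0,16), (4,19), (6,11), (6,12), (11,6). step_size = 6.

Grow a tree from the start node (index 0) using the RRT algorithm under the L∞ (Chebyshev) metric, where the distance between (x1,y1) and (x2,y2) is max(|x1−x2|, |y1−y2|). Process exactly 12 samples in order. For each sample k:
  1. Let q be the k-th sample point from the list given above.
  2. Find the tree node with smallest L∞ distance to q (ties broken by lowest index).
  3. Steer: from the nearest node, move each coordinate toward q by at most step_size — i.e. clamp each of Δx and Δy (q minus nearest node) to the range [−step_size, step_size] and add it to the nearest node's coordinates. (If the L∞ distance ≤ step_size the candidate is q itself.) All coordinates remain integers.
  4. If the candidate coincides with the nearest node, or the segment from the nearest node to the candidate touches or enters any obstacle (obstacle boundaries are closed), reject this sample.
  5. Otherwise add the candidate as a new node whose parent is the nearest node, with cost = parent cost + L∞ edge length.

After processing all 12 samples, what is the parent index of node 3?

Parent of node 3: 1

1. q=(12,3) nearest=0 d=12 new=(6,3) → add node 1 parent=0 cost=6
2. q=(6,1) nearest=1 d=2 new=(6,1) → add node 2 parent=1 cost=8
3. q=(2,10) nearest=1 d=7 new=(2,9) → blocked by [0,3]×[5,9], reject
4. q=(6,6) nearest=1 d=3 new=(6,6) → add node 3 parent=1 cost=9
5. q=(0,13) nearest=3 d=7 new=(0,12) → blocked by [0,3]×[5,9], reject
6. q=(4,4) nearest=1 d=2 new=(4,4) → add node 4 parent=1 cost=8
7. q=(2,13) nearest=3 d=7 new=(2,12) → add node 5 parent=3 cost=15
8. q=(0,16) nearest=5 d=4 new=(0,16) → blocked by [0,3]×[16,18], reject
9. q=(4,19) nearest=5 d=7 new=(4,18) → add node 6 parent=5 cost=21
10. q=(6,11) nearest=5 d=4 new=(6,11) → add node 7 parent=5 cost=19
11. q=(6,12) nearest=7 d=1 new=(6,12) → add node 8 parent=7 cost=20
12. q=(11,6) nearest=1 d=5 new=(11,6) → add node 9 parent=1 cost=11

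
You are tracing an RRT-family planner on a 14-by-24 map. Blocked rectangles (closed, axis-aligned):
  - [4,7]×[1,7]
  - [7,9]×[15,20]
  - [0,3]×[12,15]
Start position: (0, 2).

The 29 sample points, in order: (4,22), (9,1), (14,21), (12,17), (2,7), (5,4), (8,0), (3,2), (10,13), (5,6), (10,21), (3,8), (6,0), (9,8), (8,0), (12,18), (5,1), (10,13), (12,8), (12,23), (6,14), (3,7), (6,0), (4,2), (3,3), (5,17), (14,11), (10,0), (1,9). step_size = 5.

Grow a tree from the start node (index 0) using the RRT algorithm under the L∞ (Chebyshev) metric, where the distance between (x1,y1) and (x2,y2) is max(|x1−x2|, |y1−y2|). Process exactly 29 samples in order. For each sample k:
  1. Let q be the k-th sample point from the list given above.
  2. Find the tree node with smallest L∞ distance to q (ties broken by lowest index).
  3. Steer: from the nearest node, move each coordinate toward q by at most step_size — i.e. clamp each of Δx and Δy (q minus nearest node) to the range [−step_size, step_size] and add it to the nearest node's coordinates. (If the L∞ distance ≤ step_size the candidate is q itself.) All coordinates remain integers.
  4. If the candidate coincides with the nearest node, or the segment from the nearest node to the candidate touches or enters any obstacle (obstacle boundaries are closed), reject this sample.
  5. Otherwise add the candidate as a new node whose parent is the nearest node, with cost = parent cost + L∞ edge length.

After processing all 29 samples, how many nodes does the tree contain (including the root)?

1. q=(4,22) nearest=0 d=20 new=(4,7) → blocked by [4,7]×[1,7], reject
2. q=(9,1) nearest=0 d=9 new=(5,1) → blocked by [4,7]×[1,7], reject
3. q=(14,21) nearest=0 d=19 new=(5,7) → blocked by [4,7]×[1,7], reject
4. q=(12,17) nearest=0 d=15 new=(5,7) → blocked by [4,7]×[1,7], reject
5. q=(2,7) nearest=0 d=5 new=(2,7) → add node 1 parent=0 cost=5
6. q=(5,4) nearest=1 d=3 new=(5,4) → blocked by [4,7]×[1,7], reject
7. q=(8,0) nearest=1 d=7 new=(7,2) → blocked by [4,7]×[1,7], reject
8. q=(3,2) nearest=0 d=3 new=(3,2) → add node 2 parent=0 cost=3
9. q=(10,13) nearest=1 d=8 new=(7,12) → add node 3 parent=1 cost=10
10. q=(5,6) nearest=1 d=3 new=(5,6) → blocked by [4,7]×[1,7], reject
11. q=(10,21) nearest=3 d=9 new=(10,17) → blocked by [7,9]×[15,20], reject
12. q=(3,8) nearest=1 d=1 new=(3,8) → add node 4 parent=1 cost=6
13. q=(6,0) nearest=2 d=3 new=(6,0) → blocked by [4,7]×[1,7], reject
14. q=(9,8) nearest=3 d=4 new=(9,8) → add node 5 parent=3 cost=14
15. q=(8,0) nearest=2 d=5 new=(8,0) → blocked by [4,7]×[1,7], reject
16. q=(12,18) nearest=3 d=6 new=(12,17) → add node 6 parent=3 cost=15
17. q=(5,1) nearest=2 d=2 new=(5,1) → blocked by [4,7]×[1,7], reject
18. q=(10,13) nearest=3 d=3 new=(10,13) → add node 7 parent=3 cost=13
19. q=(12,8) nearest=5 d=3 new=(12,8) → add node 8 parent=5 cost=17
20. q=(12,23) nearest=6 d=6 new=(12,22) → add node 9 parent=6 cost=20
21. q=(6,14) nearest=3 d=2 new=(6,14) → add node 10 parent=3 cost=12
22. q=(3,7) nearest=1 d=1 new=(3,7) → add node 11 parent=1 cost=6
23. q=(6,0) nearest=2 d=3 new=(6,0) → blocked by [4,7]×[1,7], reject
24. q=(4,2) nearest=2 d=1 new=(4,2) → blocked by [4,7]×[1,7], reject
25. q=(3,3) nearest=2 d=1 new=(3,3) → add node 12 parent=2 cost=4
26. q=(5,17) nearest=10 d=3 new=(5,17) → add node 13 parent=10 cost=15
27. q=(14,11) nearest=8 d=3 new=(14,11) → add node 14 parent=8 cost=20
28. q=(10,0) nearest=2 d=7 new=(8,0) → blocked by [4,7]×[1,7], reject
29. q=(1,9) nearest=1 d=2 new=(1,9) → add node 15 parent=1 cost=7

Node count: 16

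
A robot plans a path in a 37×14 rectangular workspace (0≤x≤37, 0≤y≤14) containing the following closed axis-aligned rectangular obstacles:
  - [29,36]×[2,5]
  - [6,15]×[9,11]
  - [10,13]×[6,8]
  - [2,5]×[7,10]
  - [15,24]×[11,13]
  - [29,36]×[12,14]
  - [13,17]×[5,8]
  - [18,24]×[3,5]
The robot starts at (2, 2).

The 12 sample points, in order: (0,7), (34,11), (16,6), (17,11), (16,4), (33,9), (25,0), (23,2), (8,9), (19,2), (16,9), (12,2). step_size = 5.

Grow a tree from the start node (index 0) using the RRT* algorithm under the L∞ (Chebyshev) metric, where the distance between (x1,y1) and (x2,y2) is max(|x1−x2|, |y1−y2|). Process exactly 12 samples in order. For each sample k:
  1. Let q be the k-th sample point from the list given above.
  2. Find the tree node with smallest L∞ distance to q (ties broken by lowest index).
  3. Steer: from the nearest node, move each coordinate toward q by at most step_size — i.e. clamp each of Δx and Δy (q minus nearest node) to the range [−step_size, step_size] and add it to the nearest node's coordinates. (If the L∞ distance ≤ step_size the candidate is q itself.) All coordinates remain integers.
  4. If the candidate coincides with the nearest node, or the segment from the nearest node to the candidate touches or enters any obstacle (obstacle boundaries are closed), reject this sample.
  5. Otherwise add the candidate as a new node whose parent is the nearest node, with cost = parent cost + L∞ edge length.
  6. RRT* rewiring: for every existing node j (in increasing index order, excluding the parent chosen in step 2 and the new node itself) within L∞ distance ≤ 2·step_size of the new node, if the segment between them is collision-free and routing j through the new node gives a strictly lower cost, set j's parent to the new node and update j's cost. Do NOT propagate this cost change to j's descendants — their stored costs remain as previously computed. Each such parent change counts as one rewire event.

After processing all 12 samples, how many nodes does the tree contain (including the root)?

Node count: 8

1. q=(0,7) nearest=0 d=5 new=(0,7) → add node 1 parent=0 cost=5
2. q=(34,11) nearest=0 d=32 new=(7,7) → add node 2 parent=0 cost=5
3. q=(16,6) nearest=2 d=9 new=(12,6) → blocked by [10,13]×[6,8], reject
4. q=(17,11) nearest=2 d=10 new=(12,11) → blocked by [6,15]×[9,11], reject
5. q=(16,4) nearest=2 d=9 new=(12,4) → add node 3 parent=2 cost=10
6. q=(33,9) nearest=3 d=21 new=(17,9) → blocked by [13,17]×[5,8], reject
7. q=(25,0) nearest=3 d=13 new=(17,0) → add node 4 parent=3 cost=15
8. q=(23,2) nearest=4 d=6 new=(22,2) → add node 5 parent=4 cost=20
9. q=(8,9) nearest=2 d=2 new=(8,9) → blocked by [6,15]×[9,11], reject
10. q=(19,2) nearest=4 d=2 new=(19,2) → add node 6 parent=4 cost=17
11. q=(16,9) nearest=3 d=5 new=(16,9) → blocked by [13,17]×[5,8], reject
12. q=(12,2) nearest=3 d=2 new=(12,2) → add node 7 parent=3 cost=12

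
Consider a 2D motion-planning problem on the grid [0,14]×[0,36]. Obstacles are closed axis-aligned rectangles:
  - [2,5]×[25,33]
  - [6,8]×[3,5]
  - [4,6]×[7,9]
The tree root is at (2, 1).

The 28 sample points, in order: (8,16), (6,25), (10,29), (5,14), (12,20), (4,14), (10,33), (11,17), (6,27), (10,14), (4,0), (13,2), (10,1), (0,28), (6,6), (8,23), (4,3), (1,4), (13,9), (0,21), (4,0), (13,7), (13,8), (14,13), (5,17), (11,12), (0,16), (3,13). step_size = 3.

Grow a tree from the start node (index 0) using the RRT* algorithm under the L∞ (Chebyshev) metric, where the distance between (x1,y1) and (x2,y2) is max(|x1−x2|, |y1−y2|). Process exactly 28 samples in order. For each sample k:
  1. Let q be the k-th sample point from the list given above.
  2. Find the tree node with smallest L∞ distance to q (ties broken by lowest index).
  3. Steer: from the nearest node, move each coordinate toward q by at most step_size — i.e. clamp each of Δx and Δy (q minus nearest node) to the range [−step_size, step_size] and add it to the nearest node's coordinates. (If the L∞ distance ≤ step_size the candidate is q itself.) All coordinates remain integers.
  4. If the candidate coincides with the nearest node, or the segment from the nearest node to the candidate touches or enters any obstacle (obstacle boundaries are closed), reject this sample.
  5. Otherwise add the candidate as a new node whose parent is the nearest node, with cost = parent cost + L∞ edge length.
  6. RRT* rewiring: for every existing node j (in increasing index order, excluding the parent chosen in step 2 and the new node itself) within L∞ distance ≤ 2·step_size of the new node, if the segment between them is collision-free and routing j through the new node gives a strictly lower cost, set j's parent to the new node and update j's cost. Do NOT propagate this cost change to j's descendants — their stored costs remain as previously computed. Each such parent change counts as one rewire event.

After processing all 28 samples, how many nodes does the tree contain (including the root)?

Node count: 16

1. q=(8,16) nearest=0 d=15 new=(5,4) → add node 1 parent=0 cost=3
2. q=(6,25) nearest=1 d=21 new=(6,7) → blocked by [4,6]×[7,9], reject
3. q=(10,29) nearest=1 d=25 new=(8,7) → blocked by [6,8]×[3,5], reject
4. q=(5,14) nearest=1 d=10 new=(5,7) → blocked by [4,6]×[7,9], reject
5. q=(12,20) nearest=1 d=16 new=(8,7) → blocked by [6,8]×[3,5], reject
6. q=(4,14) nearest=1 d=10 new=(4,7) → blocked by [4,6]×[7,9], reject
7. q=(10,33) nearest=1 d=29 new=(8,7) → blocked by [6,8]×[3,5], reject
8. q=(11,17) nearest=1 d=13 new=(8,7) → blocked by [6,8]×[3,5], reject
9. q=(6,27) nearest=1 d=23 new=(6,7) → blocked by [4,6]×[7,9], reject
10. q=(10,14) nearest=1 d=10 new=(8,7) → blocked by [6,8]×[3,5], reject
11. q=(4,0) nearest=0 d=2 new=(4,0) → add node 2 parent=0 cost=2
12. q=(13,2) nearest=1 d=8 new=(8,2) → blocked by [6,8]×[3,5], reject
13. q=(10,1) nearest=1 d=5 new=(8,1) → blocked by [6,8]×[3,5], reject
14. q=(0,28) nearest=1 d=24 new=(2,7) → add node 3 parent=1 cost=6
15. q=(6,6) nearest=1 d=2 new=(6,6) → add node 4 parent=1 cost=5
16. q=(8,23) nearest=3 d=16 new=(5,10) → blocked by [4,6]×[7,9], reject
17. q=(4,3) nearest=1 d=1 new=(4,3) → add node 5 parent=1 cost=4
18. q=(1,4) nearest=0 d=3 new=(1,4) → add node 6 parent=0 cost=3
19. q=(13,9) nearest=4 d=7 new=(9,9) → add node 7 parent=4 cost=8
20. q=(0,21) nearest=7 d=12 new=(6,12) → add node 8 parent=7 cost=11
21. q=(4,0) nearest=2 d=0 → coincident, reject
22. q=(13,7) nearest=7 d=4 new=(12,7) → add node 9 parent=7 cost=11
23. q=(13,8) nearest=9 d=1 new=(13,8) → add node 10 parent=9 cost=12
24. q=(14,13) nearest=7 d=5 new=(12,12) → add node 11 parent=7 cost=11
25. q=(5,17) nearest=8 d=5 new=(5,15) → add node 12 parent=8 cost=14
26. q=(11,12) nearest=11 d=1 new=(11,12) → add node 13 parent=11 cost=12
27. q=(0,16) nearest=12 d=5 new=(2,16) → add node 14 parent=12 cost=17
28. q=(3,13) nearest=12 d=2 new=(3,13) → add node 15 parent=12 cost=16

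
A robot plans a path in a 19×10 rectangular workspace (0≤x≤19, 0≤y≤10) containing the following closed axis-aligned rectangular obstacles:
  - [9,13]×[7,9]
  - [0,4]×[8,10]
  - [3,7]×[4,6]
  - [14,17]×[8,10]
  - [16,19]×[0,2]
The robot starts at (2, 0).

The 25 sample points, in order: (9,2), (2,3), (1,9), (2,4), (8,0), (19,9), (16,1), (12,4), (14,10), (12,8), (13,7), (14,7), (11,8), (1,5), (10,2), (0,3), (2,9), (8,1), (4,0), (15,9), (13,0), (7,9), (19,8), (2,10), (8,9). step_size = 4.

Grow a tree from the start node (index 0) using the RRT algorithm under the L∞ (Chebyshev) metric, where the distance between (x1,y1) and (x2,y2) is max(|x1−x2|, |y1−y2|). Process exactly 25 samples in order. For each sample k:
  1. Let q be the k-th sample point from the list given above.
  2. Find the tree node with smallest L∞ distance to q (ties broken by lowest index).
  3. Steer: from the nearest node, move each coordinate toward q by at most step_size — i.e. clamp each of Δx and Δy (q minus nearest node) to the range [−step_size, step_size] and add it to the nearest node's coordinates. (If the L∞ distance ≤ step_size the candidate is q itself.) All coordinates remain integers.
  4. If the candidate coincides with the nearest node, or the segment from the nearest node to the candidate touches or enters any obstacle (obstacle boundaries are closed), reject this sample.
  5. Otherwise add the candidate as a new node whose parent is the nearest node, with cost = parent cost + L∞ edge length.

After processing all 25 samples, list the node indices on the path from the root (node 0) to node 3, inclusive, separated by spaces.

Path: 0 2 3

1. q=(9,2) nearest=0 d=7 new=(6,2) → add node 1 parent=0 cost=4
2. q=(2,3) nearest=0 d=3 new=(2,3) → add node 2 parent=0 cost=3
3. q=(1,9) nearest=2 d=6 new=(1,7) → add node 3 parent=2 cost=7
4. q=(2,4) nearest=2 d=1 new=(2,4) → add node 4 parent=2 cost=4
5. q=(8,0) nearest=1 d=2 new=(8,0) → add node 5 parent=1 cost=6
6. q=(19,9) nearest=5 d=11 new=(12,4) → add node 6 parent=5 cost=10
7. q=(16,1) nearest=6 d=4 new=(16,1) → blocked by [16,19]×[0,2], reject
8. q=(12,4) nearest=6 d=0 → coincident, reject
9. q=(14,10) nearest=6 d=6 new=(14,8) → blocked by [14,17]×[8,10], reject
10. q=(12,8) nearest=6 d=4 new=(12,8) → blocked by [9,13]×[7,9], reject
11. q=(13,7) nearest=6 d=3 new=(13,7) → blocked by [9,13]×[7,9], reject
12. q=(14,7) nearest=6 d=3 new=(14,7) → add node 7 parent=6 cost=13
13. q=(11,8) nearest=7 d=3 new=(11,8) → blocked by [9,13]×[7,9], reject
14. q=(1,5) nearest=4 d=1 new=(1,5) → add node 8 parent=4 cost=5
15. q=(10,2) nearest=5 d=2 new=(10,2) → add node 9 parent=5 cost=8
16. q=(0,3) nearest=2 d=2 new=(0,3) → add node 10 parent=2 cost=5
17. q=(2,9) nearest=3 d=2 new=(2,9) → blocked by [0,4]×[8,10], reject
18. q=(8,1) nearest=5 d=1 new=(8,1) → add node 11 parent=5 cost=7
19. q=(4,0) nearest=0 d=2 new=(4,0) → add node 12 parent=0 cost=2
20. q=(15,9) nearest=7 d=2 new=(15,9) → blocked by [14,17]×[8,10], reject
21. q=(13,0) nearest=9 d=3 new=(13,0) → add node 13 parent=9 cost=11
22. q=(7,9) nearest=4 d=5 new=(6,8) → blocked by [3,7]×[4,6], reject
23. q=(19,8) nearest=7 d=5 new=(18,8) → add node 14 parent=7 cost=17
24. q=(2,10) nearest=3 d=3 new=(2,10) → blocked by [0,4]×[8,10], reject
25. q=(8,9) nearest=6 d=5 new=(8,8) → blocked by [9,13]×[7,9], reject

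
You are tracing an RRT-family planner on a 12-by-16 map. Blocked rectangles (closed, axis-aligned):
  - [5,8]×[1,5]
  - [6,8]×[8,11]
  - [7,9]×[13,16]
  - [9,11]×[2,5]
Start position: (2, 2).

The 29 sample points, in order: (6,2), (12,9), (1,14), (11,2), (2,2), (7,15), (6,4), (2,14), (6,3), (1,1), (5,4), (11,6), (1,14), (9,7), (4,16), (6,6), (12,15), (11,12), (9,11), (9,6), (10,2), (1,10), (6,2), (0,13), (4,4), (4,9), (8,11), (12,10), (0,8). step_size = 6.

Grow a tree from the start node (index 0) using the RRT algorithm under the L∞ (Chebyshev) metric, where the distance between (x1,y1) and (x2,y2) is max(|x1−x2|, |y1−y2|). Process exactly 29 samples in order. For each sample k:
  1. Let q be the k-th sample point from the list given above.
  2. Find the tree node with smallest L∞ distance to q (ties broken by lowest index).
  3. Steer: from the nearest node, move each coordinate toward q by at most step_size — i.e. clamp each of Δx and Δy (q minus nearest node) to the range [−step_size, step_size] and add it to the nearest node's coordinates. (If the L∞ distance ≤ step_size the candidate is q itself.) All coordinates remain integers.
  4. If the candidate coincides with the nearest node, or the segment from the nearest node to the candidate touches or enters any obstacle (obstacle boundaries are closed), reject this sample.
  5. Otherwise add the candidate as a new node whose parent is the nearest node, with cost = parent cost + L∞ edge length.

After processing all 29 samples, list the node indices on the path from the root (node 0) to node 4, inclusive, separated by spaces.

1. q=(6,2) nearest=0 d=4 new=(6,2) → blocked by [5,8]×[1,5], reject
2. q=(12,9) nearest=0 d=10 new=(8,8) → blocked by [5,8]×[1,5], reject
3. q=(1,14) nearest=0 d=12 new=(1,8) → add node 1 parent=0 cost=6
4. q=(11,2) nearest=0 d=9 new=(8,2) → blocked by [5,8]×[1,5], reject
5. q=(2,2) nearest=0 d=0 → coincident, reject
6. q=(7,15) nearest=1 d=7 new=(7,14) → blocked by [7,9]×[13,16], reject
7. q=(6,4) nearest=0 d=4 new=(6,4) → blocked by [5,8]×[1,5], reject
8. q=(2,14) nearest=1 d=6 new=(2,14) → add node 2 parent=1 cost=12
9. q=(6,3) nearest=0 d=4 new=(6,3) → blocked by [5,8]×[1,5], reject
10. q=(1,1) nearest=0 d=1 new=(1,1) → add node 3 parent=0 cost=1
11. q=(5,4) nearest=0 d=3 new=(5,4) → blocked by [5,8]×[1,5], reject
12. q=(11,6) nearest=0 d=9 new=(8,6) → blocked by [5,8]×[1,5], reject
13. q=(1,14) nearest=2 d=1 new=(1,14) → add node 4 parent=2 cost=13
14. q=(9,7) nearest=0 d=7 new=(8,7) → blocked by [5,8]×[1,5], reject
15. q=(4,16) nearest=2 d=2 new=(4,16) → add node 5 parent=2 cost=14
16. q=(6,6) nearest=0 d=4 new=(6,6) → blocked by [5,8]×[1,5], reject
17. q=(12,15) nearest=5 d=8 new=(10,15) → blocked by [7,9]×[13,16], reject
18. q=(11,12) nearest=5 d=7 new=(10,12) → blocked by [7,9]×[13,16], reject
19. q=(9,11) nearest=5 d=5 new=(9,11) → blocked by [7,9]×[13,16], reject
20. q=(9,6) nearest=0 d=7 new=(8,6) → blocked by [5,8]×[1,5], reject
21. q=(10,2) nearest=0 d=8 new=(8,2) → blocked by [5,8]×[1,5], reject
22. q=(1,10) nearest=1 d=2 new=(1,10) → add node 6 parent=1 cost=8
23. q=(6,2) nearest=0 d=4 new=(6,2) → blocked by [5,8]×[1,5], reject
24. q=(0,13) nearest=4 d=1 new=(0,13) → add node 7 parent=4 cost=14
25. q=(4,4) nearest=0 d=2 new=(4,4) → add node 8 parent=0 cost=2
26. q=(4,9) nearest=1 d=3 new=(4,9) → add node 9 parent=1 cost=9
27. q=(8,11) nearest=9 d=4 new=(8,11) → blocked by [6,8]×[8,11], reject
28. q=(12,10) nearest=5 d=8 new=(10,10) → blocked by [7,9]×[13,16], reject
29. q=(0,8) nearest=1 d=1 new=(0,8) → add node 10 parent=1 cost=7

Path: 0 1 2 4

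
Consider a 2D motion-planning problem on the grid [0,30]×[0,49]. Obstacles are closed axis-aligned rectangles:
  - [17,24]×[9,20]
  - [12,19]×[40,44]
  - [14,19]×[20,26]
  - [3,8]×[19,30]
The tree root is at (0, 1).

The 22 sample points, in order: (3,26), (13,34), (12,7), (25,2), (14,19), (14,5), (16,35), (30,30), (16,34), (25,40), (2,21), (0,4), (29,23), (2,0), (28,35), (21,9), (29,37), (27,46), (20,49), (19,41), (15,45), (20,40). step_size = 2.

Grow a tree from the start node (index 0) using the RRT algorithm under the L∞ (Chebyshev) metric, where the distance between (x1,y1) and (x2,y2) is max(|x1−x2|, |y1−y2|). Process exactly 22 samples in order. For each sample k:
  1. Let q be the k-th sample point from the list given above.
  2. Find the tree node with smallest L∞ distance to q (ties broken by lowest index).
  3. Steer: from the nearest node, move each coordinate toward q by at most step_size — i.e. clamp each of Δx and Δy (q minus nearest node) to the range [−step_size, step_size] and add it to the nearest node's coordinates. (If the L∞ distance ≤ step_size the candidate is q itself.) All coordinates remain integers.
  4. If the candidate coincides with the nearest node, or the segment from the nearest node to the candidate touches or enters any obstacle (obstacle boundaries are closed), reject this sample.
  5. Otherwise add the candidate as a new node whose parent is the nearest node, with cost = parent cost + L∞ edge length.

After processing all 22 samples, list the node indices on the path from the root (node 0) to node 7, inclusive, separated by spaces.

1. q=(3,26) nearest=0 d=25 new=(2,3) → add node 1 parent=0 cost=2
2. q=(13,34) nearest=1 d=31 new=(4,5) → add node 2 parent=1 cost=4
3. q=(12,7) nearest=2 d=8 new=(6,7) → add node 3 parent=2 cost=6
4. q=(25,2) nearest=3 d=19 new=(8,5) → add node 4 parent=3 cost=8
5. q=(14,19) nearest=3 d=12 new=(8,9) → add node 5 parent=3 cost=8
6. q=(14,5) nearest=4 d=6 new=(10,5) → add node 6 parent=4 cost=10
7. q=(16,35) nearest=5 d=26 new=(10,11) → add node 7 parent=5 cost=10
8. q=(30,30) nearest=7 d=20 new=(12,13) → add node 8 parent=7 cost=12
9. q=(16,34) nearest=8 d=21 new=(14,15) → add node 9 parent=8 cost=14
10. q=(25,40) nearest=9 d=25 new=(16,17) → add node 10 parent=9 cost=16
11. q=(2,21) nearest=7 d=10 new=(8,13) → add node 11 parent=7 cost=12
12. q=(0,4) nearest=1 d=2 new=(0,4) → add node 12 parent=1 cost=4
13. q=(29,23) nearest=10 d=13 new=(18,19) → blocked by [17,24]×[9,20], reject
14. q=(2,0) nearest=0 d=2 new=(2,0) → add node 13 parent=0 cost=2
15. q=(28,35) nearest=10 d=18 new=(18,19) → blocked by [17,24]×[9,20], reject
16. q=(21,9) nearest=9 d=7 new=(16,13) → add node 14 parent=9 cost=16
17. q=(29,37) nearest=10 d=20 new=(18,19) → blocked by [17,24]×[9,20], reject
18. q=(27,46) nearest=10 d=29 new=(18,19) → blocked by [17,24]×[9,20], reject
19. q=(20,49) nearest=10 d=32 new=(18,19) → blocked by [17,24]×[9,20], reject
20. q=(19,41) nearest=10 d=24 new=(18,19) → blocked by [17,24]×[9,20], reject
21. q=(15,45) nearest=10 d=28 new=(15,19) → add node 15 parent=10 cost=18
22. q=(20,40) nearest=15 d=21 new=(17,21) → blocked by [14,19]×[20,26], reject

Path: 0 1 2 3 5 7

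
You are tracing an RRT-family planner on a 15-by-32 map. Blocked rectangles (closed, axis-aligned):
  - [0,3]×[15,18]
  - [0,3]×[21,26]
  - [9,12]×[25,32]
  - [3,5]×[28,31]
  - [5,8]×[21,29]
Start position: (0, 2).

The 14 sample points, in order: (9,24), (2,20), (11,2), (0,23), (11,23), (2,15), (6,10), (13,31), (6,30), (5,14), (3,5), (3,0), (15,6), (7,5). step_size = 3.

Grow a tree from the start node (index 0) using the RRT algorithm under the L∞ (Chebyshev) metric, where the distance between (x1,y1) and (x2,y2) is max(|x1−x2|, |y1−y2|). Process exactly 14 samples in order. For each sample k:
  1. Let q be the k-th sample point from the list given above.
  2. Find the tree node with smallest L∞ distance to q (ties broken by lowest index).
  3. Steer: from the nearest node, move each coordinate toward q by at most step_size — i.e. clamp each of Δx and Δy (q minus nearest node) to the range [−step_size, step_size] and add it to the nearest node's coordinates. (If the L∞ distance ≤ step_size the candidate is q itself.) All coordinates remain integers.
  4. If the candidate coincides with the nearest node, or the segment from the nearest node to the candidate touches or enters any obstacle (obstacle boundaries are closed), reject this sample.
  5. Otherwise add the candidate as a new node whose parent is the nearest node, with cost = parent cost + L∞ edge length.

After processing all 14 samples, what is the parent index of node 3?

Parent of node 3: 1

1. q=(9,24) nearest=0 d=22 new=(3,5) → add node 1 parent=0 cost=3
2. q=(2,20) nearest=1 d=15 new=(2,8) → add node 2 parent=1 cost=6
3. q=(11,2) nearest=1 d=8 new=(6,2) → add node 3 parent=1 cost=6
4. q=(0,23) nearest=2 d=15 new=(0,11) → add node 4 parent=2 cost=9
5. q=(11,23) nearest=4 d=12 new=(3,14) → add node 5 parent=4 cost=12
6. q=(2,15) nearest=5 d=1 new=(2,15) → blocked by [0,3]×[15,18], reject
7. q=(6,10) nearest=2 d=4 new=(5,10) → add node 6 parent=2 cost=9
8. q=(13,31) nearest=5 d=17 new=(6,17) → add node 7 parent=5 cost=15
9. q=(6,30) nearest=7 d=13 new=(6,20) → add node 8 parent=7 cost=18
10. q=(5,14) nearest=5 d=2 new=(5,14) → add node 9 parent=5 cost=14
11. q=(3,5) nearest=1 d=0 → coincident, reject
12. q=(3,0) nearest=0 d=3 new=(3,0) → add node 10 parent=0 cost=3
13. q=(15,6) nearest=3 d=9 new=(9,5) → add node 11 parent=3 cost=9
14. q=(7,5) nearest=11 d=2 new=(7,5) → add node 12 parent=11 cost=11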